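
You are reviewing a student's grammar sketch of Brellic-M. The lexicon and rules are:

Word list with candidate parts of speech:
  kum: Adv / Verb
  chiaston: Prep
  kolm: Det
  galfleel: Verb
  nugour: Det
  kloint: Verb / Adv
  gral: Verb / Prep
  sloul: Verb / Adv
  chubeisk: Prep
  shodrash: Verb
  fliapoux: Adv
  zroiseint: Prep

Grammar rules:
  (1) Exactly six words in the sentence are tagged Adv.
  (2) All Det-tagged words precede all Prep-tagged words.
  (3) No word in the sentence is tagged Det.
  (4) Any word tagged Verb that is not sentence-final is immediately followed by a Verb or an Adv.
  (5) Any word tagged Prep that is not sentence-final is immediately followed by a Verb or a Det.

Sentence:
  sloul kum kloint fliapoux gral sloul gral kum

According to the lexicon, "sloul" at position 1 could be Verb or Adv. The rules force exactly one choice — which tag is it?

Adv

Candidates per position — 1:sloul {Verb,Adv}; 2:kum {Adv,Verb}; 3:kloint {Verb,Adv}; 4:fliapoux {Adv}; 5:gral {Verb,Prep}; 6:sloul {Verb,Adv}; 7:gral {Verb,Prep}; 8:kum {Adv,Verb}.
At position 1, choosing Verb makes rule 1 impossible to satisfy; hence Adv.
At position 2, choosing Verb makes rule 1 impossible to satisfy; hence Adv.
At position 3, choosing Verb makes rule 1 impossible to satisfy; hence Adv.
At position 6, choosing Verb makes rule 1 impossible to satisfy; hence Adv.
At position 8, choosing Verb makes rule 1 impossible to satisfy; hence Adv.
At position 5, choosing Prep makes rule 5 impossible to satisfy; hence Verb.
At position 7, choosing Prep makes rule 5 impossible to satisfy; hence Verb.
The only consistent sequence is: Adv Adv Adv Adv Verb Adv Verb Adv.
Check: rule 1 ✓; rule 2 ✓; rule 3 ✓; rule 4 ✓; rule 5 ✓.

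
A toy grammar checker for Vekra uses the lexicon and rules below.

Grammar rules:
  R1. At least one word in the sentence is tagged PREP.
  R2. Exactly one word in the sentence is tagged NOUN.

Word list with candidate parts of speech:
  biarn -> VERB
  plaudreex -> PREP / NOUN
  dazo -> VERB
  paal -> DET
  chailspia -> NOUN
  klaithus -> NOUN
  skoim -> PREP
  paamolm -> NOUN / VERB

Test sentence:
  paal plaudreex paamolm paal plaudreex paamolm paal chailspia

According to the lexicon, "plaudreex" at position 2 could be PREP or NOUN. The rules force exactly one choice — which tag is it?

PREP

Candidates per position — 1:paal {DET}; 2:plaudreex {PREP,NOUN}; 3:paamolm {NOUN,VERB}; 4:paal {DET}; 5:plaudreex {PREP,NOUN}; 6:paamolm {NOUN,VERB}; 7:paal {DET}; 8:chailspia {NOUN}.
Position 2: tagging it NOUN would leave rule 2 unsatisfiable, so it must be PREP.
Position 3: tagging it NOUN would leave rule 2 unsatisfiable, so it must be VERB.
Position 5: tagging it NOUN would leave rule 2 unsatisfiable, so it must be PREP.
Position 6: tagging it NOUN would leave rule 2 unsatisfiable, so it must be VERB.
The unique satisfying tagging is: DET PREP VERB DET PREP VERB DET NOUN.
Verifying each rule — rule 1 ok; rule 2 ok.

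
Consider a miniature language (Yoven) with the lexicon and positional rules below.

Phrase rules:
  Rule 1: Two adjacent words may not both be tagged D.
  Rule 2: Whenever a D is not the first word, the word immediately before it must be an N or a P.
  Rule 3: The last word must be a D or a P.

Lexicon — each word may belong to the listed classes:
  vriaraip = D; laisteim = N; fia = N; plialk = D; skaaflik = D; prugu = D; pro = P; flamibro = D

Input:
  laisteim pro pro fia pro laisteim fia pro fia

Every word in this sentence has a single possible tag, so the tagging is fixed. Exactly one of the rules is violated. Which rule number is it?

Fixed tagging: N P P N P N N P N.
Applying the rules: R1 pass, R2 pass, R3 fail.
Only rule 3 fails.

3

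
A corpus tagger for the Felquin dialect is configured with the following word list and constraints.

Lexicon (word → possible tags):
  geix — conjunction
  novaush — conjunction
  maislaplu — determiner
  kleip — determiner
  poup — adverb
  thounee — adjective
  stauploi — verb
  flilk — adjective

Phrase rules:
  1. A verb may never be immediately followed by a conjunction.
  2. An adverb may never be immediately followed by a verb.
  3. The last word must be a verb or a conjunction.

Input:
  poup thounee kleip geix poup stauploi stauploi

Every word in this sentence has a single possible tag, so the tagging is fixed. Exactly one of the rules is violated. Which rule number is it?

Fixed tagging: adverb adjective determiner conjunction adverb verb verb.
Checking each rule: R1 ok, R2 fails, R3 ok.
Only rule 2 fails.

2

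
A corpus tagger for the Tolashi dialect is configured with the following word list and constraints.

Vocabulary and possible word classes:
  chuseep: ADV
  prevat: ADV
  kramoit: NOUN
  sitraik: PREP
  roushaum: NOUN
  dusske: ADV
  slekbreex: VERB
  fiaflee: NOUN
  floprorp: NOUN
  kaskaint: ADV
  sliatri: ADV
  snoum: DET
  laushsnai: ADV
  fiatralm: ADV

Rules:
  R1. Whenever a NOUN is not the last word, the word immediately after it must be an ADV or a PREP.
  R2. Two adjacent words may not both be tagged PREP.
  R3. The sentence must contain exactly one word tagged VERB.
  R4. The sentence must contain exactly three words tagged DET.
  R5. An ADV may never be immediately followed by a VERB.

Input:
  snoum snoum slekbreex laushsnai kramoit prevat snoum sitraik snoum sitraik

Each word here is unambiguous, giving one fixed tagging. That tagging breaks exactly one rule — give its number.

4

Fixed tagging: DET DET VERB ADV NOUN ADV DET PREP DET PREP.
Checking each rule: R1 ok, R2 ok, R3 ok, R4 fails, R5 ok.
Only rule 4 fails.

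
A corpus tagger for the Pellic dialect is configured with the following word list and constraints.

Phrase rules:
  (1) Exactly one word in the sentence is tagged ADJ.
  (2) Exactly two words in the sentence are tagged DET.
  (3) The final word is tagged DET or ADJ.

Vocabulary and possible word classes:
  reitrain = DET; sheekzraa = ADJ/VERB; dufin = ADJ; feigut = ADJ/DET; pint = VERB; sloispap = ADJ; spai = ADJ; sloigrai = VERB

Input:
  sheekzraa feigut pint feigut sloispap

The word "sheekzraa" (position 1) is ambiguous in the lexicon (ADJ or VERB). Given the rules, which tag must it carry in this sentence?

Candidates per position — 1:sheekzraa {ADJ,VERB}; 2:feigut {ADJ,DET}; 3:pint {VERB}; 4:feigut {ADJ,DET}; 5:sloispap {ADJ}.
Position 1: tagging it ADJ would leave rule 1 unsatisfiable, so it must be VERB.
Position 2: tagging it ADJ would leave rule 1 unsatisfiable, so it must be DET.
Position 4: tagging it ADJ would leave rule 1 unsatisfiable, so it must be DET.
So the tagging must be: VERB DET VERB DET ADJ.
Check: rule 1 ok; rule 2 ok; rule 3 ok.

VERB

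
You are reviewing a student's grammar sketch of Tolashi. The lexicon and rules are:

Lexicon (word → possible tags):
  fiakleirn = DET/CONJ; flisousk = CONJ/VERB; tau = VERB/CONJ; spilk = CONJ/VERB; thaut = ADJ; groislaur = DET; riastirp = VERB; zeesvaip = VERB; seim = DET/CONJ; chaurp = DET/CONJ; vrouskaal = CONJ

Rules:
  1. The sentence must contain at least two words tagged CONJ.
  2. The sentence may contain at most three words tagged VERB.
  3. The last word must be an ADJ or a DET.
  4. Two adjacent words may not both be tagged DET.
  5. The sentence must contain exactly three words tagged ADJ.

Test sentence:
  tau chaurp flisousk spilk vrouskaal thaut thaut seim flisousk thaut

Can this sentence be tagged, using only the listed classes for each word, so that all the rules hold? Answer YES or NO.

Candidates per position — 1:tau {VERB,CONJ}; 2:chaurp {DET,CONJ}; 3:flisousk {CONJ,VERB}; 4:spilk {CONJ,VERB}; 5:vrouskaal {CONJ}; 6:thaut {ADJ}; 7:thaut {ADJ}; 8:seim {DET,CONJ}; 9:flisousk {CONJ,VERB}; 10:thaut {ADJ}.
One satisfying assignment: CONJ CONJ CONJ CONJ CONJ ADJ ADJ DET CONJ ADJ.
Checking: rule 1 ok; rule 2 ok; rule 3 ok; rule 4 ok; rule 5 ok.

YES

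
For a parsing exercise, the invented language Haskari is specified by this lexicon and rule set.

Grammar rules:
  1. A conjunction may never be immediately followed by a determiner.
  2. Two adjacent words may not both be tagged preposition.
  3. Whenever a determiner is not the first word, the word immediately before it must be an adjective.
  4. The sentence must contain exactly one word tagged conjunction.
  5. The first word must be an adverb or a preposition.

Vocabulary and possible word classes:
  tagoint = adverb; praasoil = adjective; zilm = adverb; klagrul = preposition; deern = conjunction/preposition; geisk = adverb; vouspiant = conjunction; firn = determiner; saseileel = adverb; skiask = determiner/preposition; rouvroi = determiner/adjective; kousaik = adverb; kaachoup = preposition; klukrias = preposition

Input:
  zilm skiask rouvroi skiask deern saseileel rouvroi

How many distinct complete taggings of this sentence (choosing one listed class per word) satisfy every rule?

Candidates per position — 1:zilm {adverb}; 2:skiask {determiner,preposition}; 3:rouvroi {determiner,adjective}; 4:skiask {determiner,preposition}; 5:deern {conjunction,preposition}; 6:saseileel {adverb}; 7:rouvroi {determiner,adjective}.
There are 32 candidate sequences in total.
The sequences that satisfy every rule: adverb preposition adjective determiner conjunction adverb adjective; adverb preposition adjective preposition conjunction adverb adjective.
Count = 2.

2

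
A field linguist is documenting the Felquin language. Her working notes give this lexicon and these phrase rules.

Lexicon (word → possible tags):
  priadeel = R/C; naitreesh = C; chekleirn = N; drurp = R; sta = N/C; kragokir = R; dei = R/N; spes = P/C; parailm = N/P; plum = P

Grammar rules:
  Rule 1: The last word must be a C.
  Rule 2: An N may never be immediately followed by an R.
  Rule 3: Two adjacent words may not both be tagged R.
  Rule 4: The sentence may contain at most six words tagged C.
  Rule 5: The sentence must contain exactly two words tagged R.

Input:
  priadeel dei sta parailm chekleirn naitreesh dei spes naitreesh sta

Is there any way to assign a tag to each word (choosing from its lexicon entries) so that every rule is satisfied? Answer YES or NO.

Candidates per position — 1:priadeel {R,C}; 2:dei {R,N}; 3:sta {N,C}; 4:parailm {N,P}; 5:chekleirn {N}; 6:naitreesh {C}; 7:dei {R,N}; 8:spes {P,C}; 9:naitreesh {C}; 10:sta {N,C}.
One satisfying assignment: C R N N N C R P C C.
Rule-by-rule: rule 1 holds; rule 2 holds; rule 3 holds; rule 4 holds; rule 5 holds.

YES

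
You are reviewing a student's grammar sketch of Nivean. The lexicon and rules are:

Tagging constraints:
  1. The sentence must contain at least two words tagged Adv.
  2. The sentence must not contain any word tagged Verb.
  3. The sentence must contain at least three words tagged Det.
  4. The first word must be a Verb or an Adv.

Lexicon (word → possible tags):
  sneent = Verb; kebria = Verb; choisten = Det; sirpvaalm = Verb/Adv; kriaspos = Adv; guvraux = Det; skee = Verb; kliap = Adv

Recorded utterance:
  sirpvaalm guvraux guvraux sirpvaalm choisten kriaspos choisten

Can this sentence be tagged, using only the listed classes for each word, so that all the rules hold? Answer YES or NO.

YES

Candidates per position — 1:sirpvaalm {Verb,Adv}; 2:guvraux {Det}; 3:guvraux {Det}; 4:sirpvaalm {Verb,Adv}; 5:choisten {Det}; 6:kriaspos {Adv}; 7:choisten {Det}.
One satisfying assignment: Adv Det Det Adv Det Adv Det.
Rule-by-rule: rule 1 holds; rule 2 holds; rule 3 holds; rule 4 holds.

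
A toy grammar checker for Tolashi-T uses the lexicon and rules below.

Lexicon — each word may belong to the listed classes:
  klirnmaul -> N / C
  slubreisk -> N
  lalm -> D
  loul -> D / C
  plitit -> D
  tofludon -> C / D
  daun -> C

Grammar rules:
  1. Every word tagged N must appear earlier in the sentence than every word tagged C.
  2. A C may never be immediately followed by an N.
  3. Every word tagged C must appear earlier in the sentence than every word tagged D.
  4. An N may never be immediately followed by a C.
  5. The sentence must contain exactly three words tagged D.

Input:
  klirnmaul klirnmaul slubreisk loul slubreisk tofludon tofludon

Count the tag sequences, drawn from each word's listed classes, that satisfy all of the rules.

1

Candidates per position — 1:klirnmaul {N,C}; 2:klirnmaul {N,C}; 3:slubreisk {N}; 4:loul {D,C}; 5:slubreisk {N}; 6:tofludon {C,D}; 7:tofludon {C,D}.
There are 32 candidate sequences in total.
The sequences that satisfy every rule: N N N D N D D.
Count = 1.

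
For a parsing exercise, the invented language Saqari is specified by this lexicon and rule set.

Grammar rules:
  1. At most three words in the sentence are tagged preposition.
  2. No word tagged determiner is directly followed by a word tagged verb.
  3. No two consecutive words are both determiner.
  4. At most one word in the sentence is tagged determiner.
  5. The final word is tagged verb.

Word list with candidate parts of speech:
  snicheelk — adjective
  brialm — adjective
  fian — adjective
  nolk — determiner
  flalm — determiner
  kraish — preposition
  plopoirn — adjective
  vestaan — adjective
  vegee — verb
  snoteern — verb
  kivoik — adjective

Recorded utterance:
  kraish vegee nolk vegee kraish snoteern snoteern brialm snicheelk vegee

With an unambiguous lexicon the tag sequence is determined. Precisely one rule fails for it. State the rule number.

2

Fixed tagging: preposition verb determiner verb preposition verb verb adjective adjective verb.
Checking each rule: R1 pass, R2 fail, R3 pass, R4 pass, R5 pass.
Only rule 2 fails.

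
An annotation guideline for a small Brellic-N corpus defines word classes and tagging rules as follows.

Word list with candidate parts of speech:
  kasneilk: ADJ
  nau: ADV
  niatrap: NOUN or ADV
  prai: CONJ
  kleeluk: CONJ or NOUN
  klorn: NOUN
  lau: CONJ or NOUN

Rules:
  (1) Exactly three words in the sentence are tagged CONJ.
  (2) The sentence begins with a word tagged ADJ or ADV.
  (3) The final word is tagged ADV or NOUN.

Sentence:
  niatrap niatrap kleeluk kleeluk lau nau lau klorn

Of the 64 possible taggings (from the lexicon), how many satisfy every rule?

Candidates per position — 1:niatrap {NOUN,ADV}; 2:niatrap {NOUN,ADV}; 3:kleeluk {CONJ,NOUN}; 4:kleeluk {CONJ,NOUN}; 5:lau {CONJ,NOUN}; 6:nau {ADV}; 7:lau {CONJ,NOUN}; 8:klorn {NOUN}.
There are 64 candidate sequences in total.
Checking each against the rules leaves 8 sequences.
Count = 8.

8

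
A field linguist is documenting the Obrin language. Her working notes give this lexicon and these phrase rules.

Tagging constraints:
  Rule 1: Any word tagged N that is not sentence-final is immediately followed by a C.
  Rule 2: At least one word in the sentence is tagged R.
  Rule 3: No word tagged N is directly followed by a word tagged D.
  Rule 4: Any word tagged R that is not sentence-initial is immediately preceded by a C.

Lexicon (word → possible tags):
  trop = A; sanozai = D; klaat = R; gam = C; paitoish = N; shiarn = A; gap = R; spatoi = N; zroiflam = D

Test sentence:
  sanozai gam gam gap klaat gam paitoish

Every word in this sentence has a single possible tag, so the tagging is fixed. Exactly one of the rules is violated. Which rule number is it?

4

Fixed tagging: D C C R R C N.
Rule check: R1 ✓, R2 ✓, R3 ✓, R4 ✗.
Only rule 4 fails.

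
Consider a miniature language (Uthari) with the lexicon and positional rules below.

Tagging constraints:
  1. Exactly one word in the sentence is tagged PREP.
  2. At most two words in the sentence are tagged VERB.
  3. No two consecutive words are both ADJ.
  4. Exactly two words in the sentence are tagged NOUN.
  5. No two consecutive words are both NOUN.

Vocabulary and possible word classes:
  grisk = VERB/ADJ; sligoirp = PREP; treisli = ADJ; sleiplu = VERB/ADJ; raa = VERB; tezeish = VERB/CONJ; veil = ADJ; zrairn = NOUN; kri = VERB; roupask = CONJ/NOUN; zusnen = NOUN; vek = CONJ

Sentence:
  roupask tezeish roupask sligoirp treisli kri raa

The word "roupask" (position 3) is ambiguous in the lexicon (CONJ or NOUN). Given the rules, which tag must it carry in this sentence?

NOUN

Candidates per position — 1:roupask {CONJ,NOUN}; 2:tezeish {VERB,CONJ}; 3:roupask {CONJ,NOUN}; 4:sligoirp {PREP}; 5:treisli {ADJ}; 6:kri {VERB}; 7:raa {VERB}.
Word 1 cannot be CONJ — rule 4 would then fail for every completion. It is NOUN.
Word 2 cannot be VERB — rule 2 would then fail for every completion. It is CONJ.
Word 3 cannot be CONJ — rule 4 would then fail for every completion. It is NOUN.
The only consistent sequence is: NOUN CONJ NOUN PREP ADJ VERB VERB.
Checking: rule 1 satisfied; rule 2 satisfied; rule 3 satisfied; rule 4 satisfied; rule 5 satisfied.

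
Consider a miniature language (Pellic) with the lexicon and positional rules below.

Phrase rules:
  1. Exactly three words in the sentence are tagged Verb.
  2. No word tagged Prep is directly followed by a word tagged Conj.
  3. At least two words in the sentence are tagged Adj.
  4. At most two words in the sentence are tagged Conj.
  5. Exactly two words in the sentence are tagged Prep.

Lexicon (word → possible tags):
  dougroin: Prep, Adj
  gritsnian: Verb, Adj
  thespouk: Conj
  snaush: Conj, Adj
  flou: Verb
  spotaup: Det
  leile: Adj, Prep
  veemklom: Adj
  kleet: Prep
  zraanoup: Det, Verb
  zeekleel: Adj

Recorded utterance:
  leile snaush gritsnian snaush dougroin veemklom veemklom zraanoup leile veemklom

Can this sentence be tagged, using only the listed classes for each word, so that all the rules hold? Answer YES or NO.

Candidates per position — 1:leile {Adj,Prep}; 2:snaush {Conj,Adj}; 3:gritsnian {Verb,Adj}; 4:snaush {Conj,Adj}; 5:dougroin {Prep,Adj}; 6:veemklom {Adj}; 7:veemklom {Adj}; 8:zraanoup {Det,Verb}; 9:leile {Adj,Prep}; 10:veemklom {Adj}.
Rule 1 cannot be satisfied by any choice of tags from the lexicon.
So there is no consistent tagging.

NO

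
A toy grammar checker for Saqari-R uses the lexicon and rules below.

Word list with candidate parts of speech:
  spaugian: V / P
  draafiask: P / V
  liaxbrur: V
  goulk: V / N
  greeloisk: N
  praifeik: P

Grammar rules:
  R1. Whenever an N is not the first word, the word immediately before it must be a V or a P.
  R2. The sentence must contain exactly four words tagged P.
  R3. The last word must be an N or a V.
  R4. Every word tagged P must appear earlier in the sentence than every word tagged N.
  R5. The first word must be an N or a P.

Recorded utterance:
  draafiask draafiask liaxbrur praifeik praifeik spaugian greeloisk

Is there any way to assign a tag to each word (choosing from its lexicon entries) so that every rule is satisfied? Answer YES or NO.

Candidates per position — 1:draafiask {P,V}; 2:draafiask {P,V}; 3:liaxbrur {V}; 4:praifeik {P}; 5:praifeik {P}; 6:spaugian {V,P}; 7:greeloisk {N}.
One satisfying assignment: P P V P P V N.
Check: rule 1 holds; rule 2 holds; rule 3 holds; rule 4 holds; rule 5 holds.

YES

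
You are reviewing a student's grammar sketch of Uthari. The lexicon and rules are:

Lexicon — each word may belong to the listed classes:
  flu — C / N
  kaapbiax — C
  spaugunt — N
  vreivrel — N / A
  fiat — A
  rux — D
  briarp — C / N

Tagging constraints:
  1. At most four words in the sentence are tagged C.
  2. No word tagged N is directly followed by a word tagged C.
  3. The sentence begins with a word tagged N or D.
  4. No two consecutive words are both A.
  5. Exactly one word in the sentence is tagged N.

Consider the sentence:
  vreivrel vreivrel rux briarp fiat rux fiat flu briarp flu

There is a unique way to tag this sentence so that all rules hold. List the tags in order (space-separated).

N A D C A D A C C C

Candidates per position — 1:vreivrel {N,A}; 2:vreivrel {N,A}; 3:rux {D}; 4:briarp {C,N}; 5:fiat {A}; 6:rux {D}; 7:fiat {A}; 8:flu {C,N}; 9:briarp {C,N}; 10:flu {C,N}.
Word 1 cannot be A — rule 3 would then fail for every completion. It is N.
Word 2 cannot be N — rule 5 would then fail for every completion. It is A.
Word 4 cannot be N — rule 5 would then fail for every completion. It is C.
Word 8 cannot be N — rule 5 would then fail for every completion. It is C.
Word 9 cannot be N — rule 5 would then fail for every completion. It is C.
Word 10 cannot be N — rule 5 would then fail for every completion. It is C.
So the tagging must be: N A D C A D A C C C.
Rule-by-rule: rule 1 ✓; rule 2 ✓; rule 3 ✓; rule 4 ✓; rule 5 ✓.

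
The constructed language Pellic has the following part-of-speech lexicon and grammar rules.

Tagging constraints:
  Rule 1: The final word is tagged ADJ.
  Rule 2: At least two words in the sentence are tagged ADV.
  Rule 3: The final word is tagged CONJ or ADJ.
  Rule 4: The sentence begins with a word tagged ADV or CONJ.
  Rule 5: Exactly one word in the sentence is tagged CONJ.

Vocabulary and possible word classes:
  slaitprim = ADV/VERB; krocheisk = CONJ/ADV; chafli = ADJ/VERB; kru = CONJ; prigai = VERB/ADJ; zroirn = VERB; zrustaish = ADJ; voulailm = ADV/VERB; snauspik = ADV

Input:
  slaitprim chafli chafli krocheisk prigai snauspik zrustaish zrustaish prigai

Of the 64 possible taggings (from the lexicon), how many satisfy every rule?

Candidates per position — 1:slaitprim {ADV,VERB}; 2:chafli {ADJ,VERB}; 3:chafli {ADJ,VERB}; 4:krocheisk {CONJ,ADV}; 5:prigai {VERB,ADJ}; 6:snauspik {ADV}; 7:zrustaish {ADJ}; 8:zrustaish {ADJ}; 9:prigai {VERB,ADJ}.
There are 64 candidate sequences in total.
Checking each against the rules leaves 8 sequences.
Count = 8.

8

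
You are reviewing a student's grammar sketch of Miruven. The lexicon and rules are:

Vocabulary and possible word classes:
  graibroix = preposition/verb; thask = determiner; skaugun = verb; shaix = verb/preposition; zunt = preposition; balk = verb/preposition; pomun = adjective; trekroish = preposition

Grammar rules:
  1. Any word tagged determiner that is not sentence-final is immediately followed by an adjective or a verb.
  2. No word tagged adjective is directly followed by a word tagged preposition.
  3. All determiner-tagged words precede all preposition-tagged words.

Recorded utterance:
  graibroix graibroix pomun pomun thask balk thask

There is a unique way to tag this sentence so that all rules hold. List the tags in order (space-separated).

verb verb adjective adjective determiner verb determiner

Candidates per position — 1:graibroix {preposition,verb}; 2:graibroix {preposition,verb}; 3:pomun {adjective}; 4:pomun {adjective}; 5:thask {determiner}; 6:balk {verb,preposition}; 7:thask {determiner}.
Position 1: tagging it preposition would leave rule 3 unsatisfiable, so it must be verb.
Position 2: tagging it preposition would leave rule 3 unsatisfiable, so it must be verb.
Position 6: tagging it preposition would leave rule 1 unsatisfiable, so it must be verb.
The unique satisfying tagging is: verb verb adjective adjective determiner verb determiner.
Check: rule 1 holds; rule 2 holds; rule 3 holds.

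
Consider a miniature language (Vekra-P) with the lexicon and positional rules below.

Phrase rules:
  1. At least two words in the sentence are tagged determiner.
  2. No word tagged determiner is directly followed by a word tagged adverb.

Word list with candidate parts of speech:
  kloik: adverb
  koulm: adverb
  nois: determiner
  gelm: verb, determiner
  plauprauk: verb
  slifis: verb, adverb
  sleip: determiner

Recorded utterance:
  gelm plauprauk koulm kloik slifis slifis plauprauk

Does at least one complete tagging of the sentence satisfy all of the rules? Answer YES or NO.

Candidates per position — 1:gelm {verb,determiner}; 2:plauprauk {verb}; 3:koulm {adverb}; 4:kloik {adverb}; 5:slifis {verb,adverb}; 6:slifis {verb,adverb}; 7:plauprauk {verb}.
Rule 1 cannot be satisfied by any choice of tags from the lexicon.
So there is no consistent tagging.

NO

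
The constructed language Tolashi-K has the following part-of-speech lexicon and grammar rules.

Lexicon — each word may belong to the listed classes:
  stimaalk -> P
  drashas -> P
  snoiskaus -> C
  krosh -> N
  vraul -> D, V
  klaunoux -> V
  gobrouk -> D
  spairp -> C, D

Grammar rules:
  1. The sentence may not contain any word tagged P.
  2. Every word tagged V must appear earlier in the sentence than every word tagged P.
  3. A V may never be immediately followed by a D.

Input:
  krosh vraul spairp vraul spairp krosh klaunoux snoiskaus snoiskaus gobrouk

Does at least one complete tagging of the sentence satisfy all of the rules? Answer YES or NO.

Candidates per position — 1:krosh {N}; 2:vraul {D,V}; 3:spairp {C,D}; 4:vraul {D,V}; 5:spairp {C,D}; 6:krosh {N}; 7:klaunoux {V}; 8:snoiskaus {C}; 9:snoiskaus {C}; 10:gobrouk {D}.
One satisfying assignment: N D C D C N V C C D.
Rule-by-rule: rule 1 satisfied; rule 2 satisfied; rule 3 satisfied.

YES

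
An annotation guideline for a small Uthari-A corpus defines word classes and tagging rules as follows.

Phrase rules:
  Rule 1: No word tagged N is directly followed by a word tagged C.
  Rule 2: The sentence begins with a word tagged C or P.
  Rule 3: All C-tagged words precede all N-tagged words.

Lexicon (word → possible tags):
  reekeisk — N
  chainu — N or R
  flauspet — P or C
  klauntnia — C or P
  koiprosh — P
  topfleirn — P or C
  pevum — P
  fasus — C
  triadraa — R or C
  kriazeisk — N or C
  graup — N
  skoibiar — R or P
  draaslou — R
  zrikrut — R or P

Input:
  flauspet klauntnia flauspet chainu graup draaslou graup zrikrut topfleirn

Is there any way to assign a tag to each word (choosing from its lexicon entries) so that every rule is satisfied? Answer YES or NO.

YES

Candidates per position — 1:flauspet {P,C}; 2:klauntnia {C,P}; 3:flauspet {P,C}; 4:chainu {N,R}; 5:graup {N}; 6:draaslou {R}; 7:graup {N}; 8:zrikrut {R,P}; 9:topfleirn {P,C}.
One satisfying assignment: C C P N N R N P P.
Check: rule 1 ok; rule 2 ok; rule 3 ok.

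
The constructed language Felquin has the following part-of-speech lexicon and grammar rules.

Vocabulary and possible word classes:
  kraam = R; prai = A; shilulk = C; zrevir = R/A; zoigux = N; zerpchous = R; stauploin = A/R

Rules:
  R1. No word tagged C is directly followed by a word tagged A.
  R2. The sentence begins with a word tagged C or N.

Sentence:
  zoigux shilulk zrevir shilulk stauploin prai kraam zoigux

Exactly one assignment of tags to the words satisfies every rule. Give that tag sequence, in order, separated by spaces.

Candidates per position — 1:zoigux {N}; 2:shilulk {C}; 3:zrevir {R,A}; 4:shilulk {C}; 5:stauploin {A,R}; 6:prai {A}; 7:kraam {R}; 8:zoigux {N}.
If word 3 were A, no tagging could satisfy rule 1; so word 3 is R.
If word 5 were A, no tagging could satisfy rule 1; so word 5 is R.
That leaves exactly one tagging: N C R C R A R N.
Check: rule 1 ok; rule 2 ok.

N C R C R A R N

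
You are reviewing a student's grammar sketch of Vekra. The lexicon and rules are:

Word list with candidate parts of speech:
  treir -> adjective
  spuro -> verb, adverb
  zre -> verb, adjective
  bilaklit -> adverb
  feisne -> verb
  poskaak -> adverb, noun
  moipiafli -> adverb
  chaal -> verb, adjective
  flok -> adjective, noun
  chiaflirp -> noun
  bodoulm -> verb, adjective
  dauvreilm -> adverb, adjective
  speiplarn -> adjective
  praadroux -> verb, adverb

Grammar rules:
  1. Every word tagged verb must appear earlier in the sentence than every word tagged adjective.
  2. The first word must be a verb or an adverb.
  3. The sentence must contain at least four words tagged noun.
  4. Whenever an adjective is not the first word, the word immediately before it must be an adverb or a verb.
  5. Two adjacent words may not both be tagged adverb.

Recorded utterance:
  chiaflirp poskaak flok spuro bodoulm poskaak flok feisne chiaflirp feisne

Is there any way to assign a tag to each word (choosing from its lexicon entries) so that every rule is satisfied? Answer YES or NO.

NO

Candidates per position — 1:chiaflirp {noun}; 2:poskaak {adverb,noun}; 3:flok {adjective,noun}; 4:spuro {verb,adverb}; 5:bodoulm {verb,adjective}; 6:poskaak {adverb,noun}; 7:flok {adjective,noun}; 8:feisne {verb}; 9:chiaflirp {noun}; 10:feisne {verb}.
Rule 2 cannot be satisfied by any choice of tags from the lexicon.
So there is no consistent tagging.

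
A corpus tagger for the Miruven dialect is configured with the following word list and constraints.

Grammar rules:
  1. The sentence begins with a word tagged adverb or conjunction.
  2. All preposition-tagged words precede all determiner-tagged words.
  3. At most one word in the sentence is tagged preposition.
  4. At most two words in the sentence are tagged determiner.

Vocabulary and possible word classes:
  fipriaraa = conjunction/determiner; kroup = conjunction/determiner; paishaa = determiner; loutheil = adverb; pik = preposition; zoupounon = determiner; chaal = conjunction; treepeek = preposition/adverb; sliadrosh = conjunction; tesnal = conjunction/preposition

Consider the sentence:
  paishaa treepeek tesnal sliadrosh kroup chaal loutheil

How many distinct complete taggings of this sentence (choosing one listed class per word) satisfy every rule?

Candidates per position — 1:paishaa {determiner}; 2:treepeek {preposition,adverb}; 3:tesnal {conjunction,preposition}; 4:sliadrosh {conjunction}; 5:kroup {conjunction,determiner}; 6:chaal {conjunction}; 7:loutheil {adverb}.
There are 8 candidate sequences in total.
Rule 1 cannot be satisfied by any choice of tags from the lexicon.
So there is no consistent tagging.
Count = 0.

0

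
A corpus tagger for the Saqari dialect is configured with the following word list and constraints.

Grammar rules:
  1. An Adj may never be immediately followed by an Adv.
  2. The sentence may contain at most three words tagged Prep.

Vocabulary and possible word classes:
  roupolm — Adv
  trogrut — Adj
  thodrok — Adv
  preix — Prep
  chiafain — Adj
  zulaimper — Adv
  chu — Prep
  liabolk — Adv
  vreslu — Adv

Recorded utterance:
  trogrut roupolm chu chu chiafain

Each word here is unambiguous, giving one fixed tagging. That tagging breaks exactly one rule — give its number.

Fixed tagging: Adj Adv Prep Prep Adj.
Rule check: R1 violated, R2 holds.
Only rule 1 fails.

1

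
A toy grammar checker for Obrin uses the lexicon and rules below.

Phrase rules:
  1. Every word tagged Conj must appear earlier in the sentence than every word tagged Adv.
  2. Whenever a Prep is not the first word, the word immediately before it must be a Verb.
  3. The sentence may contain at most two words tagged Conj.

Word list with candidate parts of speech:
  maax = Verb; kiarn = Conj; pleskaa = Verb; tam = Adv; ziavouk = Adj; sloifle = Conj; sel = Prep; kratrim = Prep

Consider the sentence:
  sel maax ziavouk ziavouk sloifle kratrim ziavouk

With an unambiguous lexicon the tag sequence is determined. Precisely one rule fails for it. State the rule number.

Fixed tagging: Prep Verb Adj Adj Conj Prep Adj.
Applying the rules: R1 ok, R2 fails, R3 ok.
Only rule 2 fails.

2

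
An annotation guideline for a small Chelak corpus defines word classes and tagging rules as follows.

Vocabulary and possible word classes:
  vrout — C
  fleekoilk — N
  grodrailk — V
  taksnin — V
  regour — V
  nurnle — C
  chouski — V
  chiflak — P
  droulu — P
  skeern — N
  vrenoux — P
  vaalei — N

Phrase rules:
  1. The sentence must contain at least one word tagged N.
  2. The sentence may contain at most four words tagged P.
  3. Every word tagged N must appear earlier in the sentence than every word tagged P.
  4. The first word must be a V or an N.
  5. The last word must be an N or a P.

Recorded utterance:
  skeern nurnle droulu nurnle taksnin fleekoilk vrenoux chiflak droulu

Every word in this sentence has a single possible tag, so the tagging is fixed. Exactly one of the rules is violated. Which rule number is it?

3

Fixed tagging: N C P C V N P P P.
Checking each rule: R1 ok, R2 ok, R3 fails, R4 ok, R5 ok.
Only rule 3 fails.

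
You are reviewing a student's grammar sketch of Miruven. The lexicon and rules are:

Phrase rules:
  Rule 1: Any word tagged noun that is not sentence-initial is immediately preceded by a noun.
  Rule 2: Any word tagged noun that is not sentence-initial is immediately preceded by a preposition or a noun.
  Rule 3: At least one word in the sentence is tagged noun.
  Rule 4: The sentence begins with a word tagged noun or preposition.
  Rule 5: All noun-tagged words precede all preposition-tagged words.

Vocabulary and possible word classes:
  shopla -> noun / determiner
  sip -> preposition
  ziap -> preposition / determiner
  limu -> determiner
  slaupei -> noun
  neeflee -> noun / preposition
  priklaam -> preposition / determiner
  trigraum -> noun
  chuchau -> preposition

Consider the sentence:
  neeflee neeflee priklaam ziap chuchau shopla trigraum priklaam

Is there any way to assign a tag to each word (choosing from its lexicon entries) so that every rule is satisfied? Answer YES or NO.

NO

Candidates per position — 1:neeflee {noun,preposition}; 2:neeflee {noun,preposition}; 3:priklaam {preposition,determiner}; 4:ziap {preposition,determiner}; 5:chuchau {preposition}; 6:shopla {noun,determiner}; 7:trigraum {noun}; 8:priklaam {preposition,determiner}.
Rule 1 cannot be satisfied by any choice of tags from the lexicon.
So there is no consistent tagging.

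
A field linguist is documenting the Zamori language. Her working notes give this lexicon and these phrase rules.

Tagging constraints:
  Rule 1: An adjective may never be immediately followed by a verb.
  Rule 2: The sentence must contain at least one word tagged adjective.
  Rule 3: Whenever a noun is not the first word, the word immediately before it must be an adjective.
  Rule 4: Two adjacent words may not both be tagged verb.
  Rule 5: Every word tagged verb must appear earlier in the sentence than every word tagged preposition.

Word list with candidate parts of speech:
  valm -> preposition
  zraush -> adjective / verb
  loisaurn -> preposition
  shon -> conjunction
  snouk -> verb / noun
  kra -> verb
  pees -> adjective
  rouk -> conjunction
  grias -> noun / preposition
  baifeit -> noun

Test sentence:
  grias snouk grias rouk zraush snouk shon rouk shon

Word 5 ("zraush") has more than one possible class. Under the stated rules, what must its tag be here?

adjective

Candidates per position — 1:grias {noun,preposition}; 2:snouk {verb,noun}; 3:grias {noun,preposition}; 4:rouk {conjunction}; 5:zraush {adjective,verb}; 6:snouk {verb,noun}; 7:shon {conjunction}; 8:rouk {conjunction}; 9:shon {conjunction}.
Position 2: noun is ruled out by rule 3; that leaves verb.
Position 3: noun is ruled out by rule 3; that leaves preposition.
Position 5: verb is ruled out by rule 2; that leaves adjective.
Position 6: verb is ruled out by rule 1; that leaves noun.
Position 1: preposition is ruled out by rule 5; that leaves noun.
The only consistent sequence is: noun verb preposition conjunction adjective noun conjunction conjunction conjunction.
Check: rule 1 satisfied; rule 2 satisfied; rule 3 satisfied; rule 4 satisfied; rule 5 satisfied.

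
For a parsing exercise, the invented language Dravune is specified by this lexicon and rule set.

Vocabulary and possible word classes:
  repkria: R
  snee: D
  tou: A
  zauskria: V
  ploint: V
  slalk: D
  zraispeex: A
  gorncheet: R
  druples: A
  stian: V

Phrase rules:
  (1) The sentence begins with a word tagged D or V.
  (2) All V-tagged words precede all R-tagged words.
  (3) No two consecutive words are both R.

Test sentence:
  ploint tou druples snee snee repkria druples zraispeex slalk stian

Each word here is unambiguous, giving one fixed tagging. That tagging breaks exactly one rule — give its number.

Fixed tagging: V A A D D R A A D V.
Applying the rules: R1 ok, R2 fails, R3 ok.
Only rule 2 fails.

2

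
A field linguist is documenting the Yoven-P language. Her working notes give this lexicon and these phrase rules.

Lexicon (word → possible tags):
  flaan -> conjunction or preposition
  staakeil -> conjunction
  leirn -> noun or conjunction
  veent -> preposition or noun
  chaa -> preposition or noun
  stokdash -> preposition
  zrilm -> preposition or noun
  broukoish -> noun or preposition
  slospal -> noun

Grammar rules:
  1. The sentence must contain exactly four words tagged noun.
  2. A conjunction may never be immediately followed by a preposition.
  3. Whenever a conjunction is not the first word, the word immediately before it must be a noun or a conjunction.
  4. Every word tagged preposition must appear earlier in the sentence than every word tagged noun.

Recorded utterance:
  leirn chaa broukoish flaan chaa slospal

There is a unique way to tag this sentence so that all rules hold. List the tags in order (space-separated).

conjunction noun noun conjunction noun noun

Candidates per position — 1:leirn {noun,conjunction}; 2:chaa {preposition,noun}; 3:broukoish {noun,preposition}; 4:flaan {conjunction,preposition}; 5:chaa {preposition,noun}; 6:slospal {noun}.
The remaining ambiguous positions (1, 2, 3, 4, 5) are resolved jointly — only one combination satisfies every rule.
The only consistent sequence is: conjunction noun noun conjunction noun noun.
Check: rule 1 holds; rule 2 holds; rule 3 holds; rule 4 holds.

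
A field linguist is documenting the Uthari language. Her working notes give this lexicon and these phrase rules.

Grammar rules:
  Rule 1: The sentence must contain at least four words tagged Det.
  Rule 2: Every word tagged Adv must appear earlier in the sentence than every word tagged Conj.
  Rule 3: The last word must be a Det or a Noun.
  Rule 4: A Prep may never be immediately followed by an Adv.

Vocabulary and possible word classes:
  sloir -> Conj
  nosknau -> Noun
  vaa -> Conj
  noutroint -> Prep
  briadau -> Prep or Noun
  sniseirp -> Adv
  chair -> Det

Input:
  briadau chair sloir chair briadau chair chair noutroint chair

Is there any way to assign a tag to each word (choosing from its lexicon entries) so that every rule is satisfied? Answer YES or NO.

YES

Candidates per position — 1:briadau {Prep,Noun}; 2:chair {Det}; 3:sloir {Conj}; 4:chair {Det}; 5:briadau {Prep,Noun}; 6:chair {Det}; 7:chair {Det}; 8:noutroint {Prep}; 9:chair {Det}.
One satisfying assignment: Noun Det Conj Det Noun Det Det Prep Det.
Verifying each rule — rule 1 satisfied; rule 2 satisfied; rule 3 satisfied; rule 4 satisfied.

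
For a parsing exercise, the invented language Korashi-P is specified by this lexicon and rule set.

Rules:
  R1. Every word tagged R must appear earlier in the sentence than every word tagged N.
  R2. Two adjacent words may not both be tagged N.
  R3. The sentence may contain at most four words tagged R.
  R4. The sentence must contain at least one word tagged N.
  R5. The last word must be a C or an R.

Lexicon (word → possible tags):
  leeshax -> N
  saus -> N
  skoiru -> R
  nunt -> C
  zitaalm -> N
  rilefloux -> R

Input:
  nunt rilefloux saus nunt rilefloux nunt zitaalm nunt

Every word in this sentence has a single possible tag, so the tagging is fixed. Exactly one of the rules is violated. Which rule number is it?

Fixed tagging: C R N C R C N C.
Checking each rule: R1 ✗, R2 ✓, R3 ✓, R4 ✓, R5 ✓.
Only rule 1 fails.

1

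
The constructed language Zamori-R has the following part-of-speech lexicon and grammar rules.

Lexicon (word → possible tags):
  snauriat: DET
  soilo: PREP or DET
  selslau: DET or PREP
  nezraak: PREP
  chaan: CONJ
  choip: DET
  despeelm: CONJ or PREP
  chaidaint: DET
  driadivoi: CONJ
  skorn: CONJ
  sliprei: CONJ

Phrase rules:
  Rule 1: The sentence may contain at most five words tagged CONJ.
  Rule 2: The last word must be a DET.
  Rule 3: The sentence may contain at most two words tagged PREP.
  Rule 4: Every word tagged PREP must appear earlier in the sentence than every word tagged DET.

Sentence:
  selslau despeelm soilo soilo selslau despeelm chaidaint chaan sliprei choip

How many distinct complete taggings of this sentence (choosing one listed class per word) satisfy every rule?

Candidates per position — 1:selslau {DET,PREP}; 2:despeelm {CONJ,PREP}; 3:soilo {PREP,DET}; 4:soilo {PREP,DET}; 5:selslau {DET,PREP}; 6:despeelm {CONJ,PREP}; 7:chaidaint {DET}; 8:chaan {CONJ}; 9:sliprei {CONJ}; 10:choip {DET}.
There are 64 candidate sequences in total.
The sequences that satisfy every rule: DET CONJ DET DET DET CONJ DET CONJ CONJ DET; PREP CONJ PREP DET DET CONJ DET CONJ CONJ DET; PREP CONJ DET DET DET CONJ DET CONJ CONJ DET; PREP PREP DET DET DET CONJ DET CONJ CONJ DET.
Count = 4.

4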